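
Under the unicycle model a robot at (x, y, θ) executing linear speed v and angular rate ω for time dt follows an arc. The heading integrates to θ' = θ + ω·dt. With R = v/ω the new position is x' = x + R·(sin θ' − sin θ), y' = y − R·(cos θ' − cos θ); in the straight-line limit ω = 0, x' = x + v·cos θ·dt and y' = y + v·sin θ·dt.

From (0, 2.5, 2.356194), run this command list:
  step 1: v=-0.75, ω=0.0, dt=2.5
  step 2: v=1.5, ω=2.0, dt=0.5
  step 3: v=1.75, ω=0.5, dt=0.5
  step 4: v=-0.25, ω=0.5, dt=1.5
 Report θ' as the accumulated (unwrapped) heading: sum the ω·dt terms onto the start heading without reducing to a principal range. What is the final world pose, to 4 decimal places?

step 1: θ'=2.3562 (straight) → pose (1.3258, 1.1742, 2.3562)
step 2: θ'=3.3562 (R=0.7500) → pose (0.6358, 1.3766, 3.3562)
step 3: θ'=3.6062 (R=3.5000) → pose (-0.1871, 1.0859, 3.6062)
step 4: θ'=4.3562 (R=-0.5000) → pose (0.0575, 1.3586, 4.3562)

(0.0575, 1.3586, 4.3562)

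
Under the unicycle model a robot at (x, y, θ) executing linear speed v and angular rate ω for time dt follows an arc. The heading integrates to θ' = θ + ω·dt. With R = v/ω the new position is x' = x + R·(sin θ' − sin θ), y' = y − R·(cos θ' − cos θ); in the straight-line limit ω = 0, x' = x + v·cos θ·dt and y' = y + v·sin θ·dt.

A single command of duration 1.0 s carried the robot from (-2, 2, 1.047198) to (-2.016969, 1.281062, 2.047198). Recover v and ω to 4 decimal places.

Δθ = 2.047198 − 1.047198 = 1.000000
ω = Δθ/dt = 1.000000/1.0 = 1.0000
R = −Δy/(cos θ' − cos θ) = -0.7500
v = R·ω = -0.7500·1.0000 = -0.7500

v = -0.7500, ω = 1.0000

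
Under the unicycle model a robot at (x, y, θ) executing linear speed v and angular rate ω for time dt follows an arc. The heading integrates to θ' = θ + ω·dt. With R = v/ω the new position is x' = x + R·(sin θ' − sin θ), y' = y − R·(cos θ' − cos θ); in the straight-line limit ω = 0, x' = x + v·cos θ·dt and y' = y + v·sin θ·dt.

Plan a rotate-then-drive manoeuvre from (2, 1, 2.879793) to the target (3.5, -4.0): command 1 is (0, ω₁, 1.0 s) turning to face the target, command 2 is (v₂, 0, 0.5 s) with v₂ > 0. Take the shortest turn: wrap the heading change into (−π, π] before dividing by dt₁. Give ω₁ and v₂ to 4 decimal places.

heading to target = atan2(-4−1, 3.5−2) = -1.2793
Δθ = wrap(-1.2793 − 2.8798) = 2.1241; ω₁ = Δθ/dt₁ = 2.1241
distance = √((3.5−2)² + (-4−1)²) = 5.2202; v₂ = distance/dt₂ = 10.4403

ω₁ = 2.1241, v₂ = 10.4403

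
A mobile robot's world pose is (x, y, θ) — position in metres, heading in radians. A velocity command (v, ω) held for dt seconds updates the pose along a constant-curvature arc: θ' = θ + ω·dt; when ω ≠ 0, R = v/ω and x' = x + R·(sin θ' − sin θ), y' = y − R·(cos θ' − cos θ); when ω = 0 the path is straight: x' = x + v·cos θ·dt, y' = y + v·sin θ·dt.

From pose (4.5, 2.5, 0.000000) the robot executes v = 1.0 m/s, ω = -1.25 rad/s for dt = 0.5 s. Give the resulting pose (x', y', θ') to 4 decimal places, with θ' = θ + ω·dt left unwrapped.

θ' = 0.0000 + -1.25·0.5 = -0.6250
R = v/ω = 1.0/-1.25 = -0.8000
x' = 4.5 + -0.8000·(sin -0.6250 − sin 0.0000) = 4.9681
y' = 2.5 − -0.8000·(cos -0.6250 − cos 0.0000) = 2.3488

(4.9681, 2.3488, -0.6250)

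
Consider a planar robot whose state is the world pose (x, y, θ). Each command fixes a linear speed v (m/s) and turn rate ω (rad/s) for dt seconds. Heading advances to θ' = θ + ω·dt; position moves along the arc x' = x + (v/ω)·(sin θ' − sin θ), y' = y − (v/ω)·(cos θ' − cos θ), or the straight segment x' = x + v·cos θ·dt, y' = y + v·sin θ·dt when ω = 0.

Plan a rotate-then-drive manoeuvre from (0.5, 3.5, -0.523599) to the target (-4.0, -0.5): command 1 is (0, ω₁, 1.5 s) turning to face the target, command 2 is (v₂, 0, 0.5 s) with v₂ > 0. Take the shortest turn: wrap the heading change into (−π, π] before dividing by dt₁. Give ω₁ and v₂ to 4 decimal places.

heading to target = atan2(-0.5−3.5, -4−0.5) = -2.4150
Δθ = wrap(-2.4150 − -0.5236) = -1.8914; ω₁ = Δθ/dt₁ = -1.2609
distance = √((-4−0.5)² + (-0.5−3.5)²) = 6.0208; v₂ = distance/dt₂ = 12.0416

ω₁ = -1.2609, v₂ = 12.0416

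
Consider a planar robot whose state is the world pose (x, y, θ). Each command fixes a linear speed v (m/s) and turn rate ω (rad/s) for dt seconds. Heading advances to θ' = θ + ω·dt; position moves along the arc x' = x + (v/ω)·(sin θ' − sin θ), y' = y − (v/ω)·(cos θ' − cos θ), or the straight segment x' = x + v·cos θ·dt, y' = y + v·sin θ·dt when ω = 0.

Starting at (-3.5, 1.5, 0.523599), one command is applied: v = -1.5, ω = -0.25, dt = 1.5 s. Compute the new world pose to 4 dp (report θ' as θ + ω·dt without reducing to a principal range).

(-5.6117, 0.7623, 0.1486)

θ' = 0.5236 + -0.25·1.5 = 0.1486
R = v/ω = -1.5/-0.25 = 6.0000
x' = -3.5 + 6.0000·(sin 0.1486 − sin 0.5236) = -5.6117
y' = 1.5 − 6.0000·(cos 0.1486 − cos 0.5236) = 0.7623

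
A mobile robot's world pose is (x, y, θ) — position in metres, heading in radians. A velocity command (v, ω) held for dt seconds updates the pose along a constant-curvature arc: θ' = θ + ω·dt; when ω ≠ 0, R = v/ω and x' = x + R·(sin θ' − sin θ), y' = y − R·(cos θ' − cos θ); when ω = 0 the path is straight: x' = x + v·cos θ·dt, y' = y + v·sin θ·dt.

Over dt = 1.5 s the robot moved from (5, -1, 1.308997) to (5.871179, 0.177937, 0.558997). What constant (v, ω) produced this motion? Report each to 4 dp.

v = 1.0000, ω = -0.5000

Δθ = 0.558997 − 1.308997 = -0.750000
ω = Δθ/dt = -0.750000/1.5 = -0.5000
R = −Δy/(cos θ' − cos θ) = -2.0000
v = R·ω = -2.0000·-0.5000 = 1.0000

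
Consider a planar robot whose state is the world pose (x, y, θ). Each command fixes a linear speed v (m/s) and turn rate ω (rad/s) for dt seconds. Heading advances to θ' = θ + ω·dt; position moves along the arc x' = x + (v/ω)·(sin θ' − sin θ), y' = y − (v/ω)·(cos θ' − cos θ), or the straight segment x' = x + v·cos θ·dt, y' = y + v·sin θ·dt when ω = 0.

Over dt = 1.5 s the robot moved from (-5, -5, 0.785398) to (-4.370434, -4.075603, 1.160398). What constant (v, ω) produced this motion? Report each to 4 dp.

Δθ = 1.160398 − 0.785398 = 0.375000
ω = Δθ/dt = 0.375000/1.5 = 0.2500
R = −Δy/(cos θ' − cos θ) = 3.0000
v = R·ω = 3.0000·0.2500 = 0.7500

v = 0.7500, ω = 0.2500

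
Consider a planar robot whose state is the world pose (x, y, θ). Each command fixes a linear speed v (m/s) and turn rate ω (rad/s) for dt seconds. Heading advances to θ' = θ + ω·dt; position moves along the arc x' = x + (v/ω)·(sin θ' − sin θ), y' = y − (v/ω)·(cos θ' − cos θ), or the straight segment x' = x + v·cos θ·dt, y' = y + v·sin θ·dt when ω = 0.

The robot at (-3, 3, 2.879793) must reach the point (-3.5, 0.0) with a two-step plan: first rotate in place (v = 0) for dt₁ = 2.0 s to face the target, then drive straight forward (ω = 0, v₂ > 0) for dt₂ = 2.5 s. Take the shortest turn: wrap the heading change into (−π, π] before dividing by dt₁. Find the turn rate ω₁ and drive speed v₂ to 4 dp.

heading to target = atan2(0−3, -3.5−-3) = -1.7359
Δθ = wrap(-1.7359 − 2.8798) = 1.6674; ω₁ = Δθ/dt₁ = 0.8337
distance = √((-3.5−-3)² + (0−3)²) = 3.0414; v₂ = distance/dt₂ = 1.2166

ω₁ = 0.8337, v₂ = 1.2166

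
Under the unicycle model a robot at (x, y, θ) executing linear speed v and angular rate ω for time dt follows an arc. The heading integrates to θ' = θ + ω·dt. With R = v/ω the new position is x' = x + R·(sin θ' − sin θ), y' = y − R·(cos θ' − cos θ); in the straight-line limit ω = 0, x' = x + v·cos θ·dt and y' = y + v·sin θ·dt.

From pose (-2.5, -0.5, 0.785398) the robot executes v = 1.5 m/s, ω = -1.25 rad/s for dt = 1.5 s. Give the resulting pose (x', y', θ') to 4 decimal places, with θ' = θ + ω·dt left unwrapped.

(-0.5877, -0.7931, -1.0896)

θ' = 0.7854 + -1.25·1.5 = -1.0896
R = v/ω = 1.5/-1.25 = -1.2000
x' = -2.5 + -1.2000·(sin -1.0896 − sin 0.7854) = -0.5877
y' = -0.5 − -1.2000·(cos -1.0896 − cos 0.7854) = -0.7931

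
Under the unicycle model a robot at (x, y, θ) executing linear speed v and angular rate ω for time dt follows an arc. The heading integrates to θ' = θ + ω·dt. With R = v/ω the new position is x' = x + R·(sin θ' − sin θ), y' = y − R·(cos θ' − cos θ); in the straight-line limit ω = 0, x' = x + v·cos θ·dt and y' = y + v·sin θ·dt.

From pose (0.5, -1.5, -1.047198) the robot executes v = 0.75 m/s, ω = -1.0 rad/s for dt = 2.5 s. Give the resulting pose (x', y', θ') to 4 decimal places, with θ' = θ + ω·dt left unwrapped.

θ' = -1.0472 + -1.0·2.5 = -3.5472
R = v/ω = 0.75/-1.0 = -0.7500
x' = 0.5 + -0.7500·(sin -3.5472 − sin -1.0472) = -0.4455
y' = -1.5 − -0.7500·(cos -3.5472 − cos -1.0472) = -2.5641

(-0.4455, -2.5641, -3.5472)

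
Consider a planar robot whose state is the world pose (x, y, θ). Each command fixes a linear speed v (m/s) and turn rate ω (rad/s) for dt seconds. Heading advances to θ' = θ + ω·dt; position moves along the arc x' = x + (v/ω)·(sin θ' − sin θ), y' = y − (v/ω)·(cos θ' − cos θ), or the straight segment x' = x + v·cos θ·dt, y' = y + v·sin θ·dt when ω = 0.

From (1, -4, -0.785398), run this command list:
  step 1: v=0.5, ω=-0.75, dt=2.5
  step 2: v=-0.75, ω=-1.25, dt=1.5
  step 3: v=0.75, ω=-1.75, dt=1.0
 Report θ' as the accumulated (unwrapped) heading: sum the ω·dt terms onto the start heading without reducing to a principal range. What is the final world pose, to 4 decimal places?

step 1: θ'=-2.6604 (R=-0.6667) → pose (0.8372, -5.0624, -2.6604)
step 2: θ'=-4.5354 (R=0.6000) → pose (1.7055, -5.4886, -4.5354)
step 3: θ'=-6.2854 (R=-0.4286) → pose (2.1283, -4.9846, -6.2854)

(2.1283, -4.9846, -6.2854)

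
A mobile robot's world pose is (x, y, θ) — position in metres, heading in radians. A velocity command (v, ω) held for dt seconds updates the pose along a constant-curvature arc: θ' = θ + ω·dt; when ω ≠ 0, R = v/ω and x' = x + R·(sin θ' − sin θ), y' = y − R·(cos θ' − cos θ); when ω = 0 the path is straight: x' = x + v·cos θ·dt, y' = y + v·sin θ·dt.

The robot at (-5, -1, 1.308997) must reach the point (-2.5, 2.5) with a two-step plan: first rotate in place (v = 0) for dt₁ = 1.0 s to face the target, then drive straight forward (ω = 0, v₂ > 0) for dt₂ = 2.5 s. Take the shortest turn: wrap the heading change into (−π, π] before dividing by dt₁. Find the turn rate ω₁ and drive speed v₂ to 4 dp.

ω₁ = -0.3585, v₂ = 1.7205

heading to target = atan2(2.5−-1, -2.5−-5) = 0.9505
Δθ = wrap(0.9505 − 1.3090) = -0.3585; ω₁ = Δθ/dt₁ = -0.3585
distance = √((-2.5−-5)² + (2.5−-1)²) = 4.3012; v₂ = distance/dt₂ = 1.7205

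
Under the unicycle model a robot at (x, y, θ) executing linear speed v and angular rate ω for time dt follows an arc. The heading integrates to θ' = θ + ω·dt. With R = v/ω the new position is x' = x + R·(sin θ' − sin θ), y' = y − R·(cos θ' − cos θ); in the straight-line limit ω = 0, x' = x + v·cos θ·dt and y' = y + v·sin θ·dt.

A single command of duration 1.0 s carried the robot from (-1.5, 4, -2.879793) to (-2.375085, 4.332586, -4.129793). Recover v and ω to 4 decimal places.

v = 1.0000, ω = -1.2500

Δθ = -4.129793 − -2.879793 = -1.250000
ω = Δθ/dt = -1.250000/1.0 = -1.2500
R = Δx/(sin θ' − sin θ) = -0.8000
v = R·ω = -0.8000·-1.2500 = 1.0000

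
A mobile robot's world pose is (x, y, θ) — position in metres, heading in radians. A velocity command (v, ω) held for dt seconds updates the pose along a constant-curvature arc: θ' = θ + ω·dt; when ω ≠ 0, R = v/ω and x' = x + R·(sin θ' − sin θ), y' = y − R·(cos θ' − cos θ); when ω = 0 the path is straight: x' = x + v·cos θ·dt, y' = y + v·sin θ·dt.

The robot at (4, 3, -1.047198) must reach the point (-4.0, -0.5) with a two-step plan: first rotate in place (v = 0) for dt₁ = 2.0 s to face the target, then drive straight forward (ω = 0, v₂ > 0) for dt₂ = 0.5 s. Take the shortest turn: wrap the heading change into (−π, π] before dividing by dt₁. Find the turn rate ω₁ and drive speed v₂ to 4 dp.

ω₁ = -0.8410, v₂ = 17.4642

heading to target = atan2(-0.5−3, -4−4) = -2.7292
Δθ = wrap(-2.7292 − -1.0472) = -1.6820; ω₁ = Δθ/dt₁ = -0.8410
distance = √((-4−4)² + (-0.5−3)²) = 8.7321; v₂ = distance/dt₂ = 17.4642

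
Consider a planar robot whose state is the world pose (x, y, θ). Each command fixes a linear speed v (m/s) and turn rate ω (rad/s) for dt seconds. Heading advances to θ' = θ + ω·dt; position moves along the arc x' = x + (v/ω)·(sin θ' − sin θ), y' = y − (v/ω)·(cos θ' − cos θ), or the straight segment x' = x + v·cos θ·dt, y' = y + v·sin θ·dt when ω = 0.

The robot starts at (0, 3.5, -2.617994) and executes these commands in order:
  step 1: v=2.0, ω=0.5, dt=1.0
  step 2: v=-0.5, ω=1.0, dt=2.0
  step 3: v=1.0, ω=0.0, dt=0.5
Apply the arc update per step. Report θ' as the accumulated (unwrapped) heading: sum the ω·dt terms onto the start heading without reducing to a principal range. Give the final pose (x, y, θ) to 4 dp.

step 1: θ'=-2.1180 (R=4.0000) → pose (-1.4159, 2.1171, -2.1180)
step 2: θ'=-0.1180 (R=-0.5000) → pose (-1.7841, 2.8738, -0.1180)
step 3: θ'=-0.1180 (straight) → pose (-1.2876, 2.8149, -0.1180)

(-1.2876, 2.8149, -0.1180)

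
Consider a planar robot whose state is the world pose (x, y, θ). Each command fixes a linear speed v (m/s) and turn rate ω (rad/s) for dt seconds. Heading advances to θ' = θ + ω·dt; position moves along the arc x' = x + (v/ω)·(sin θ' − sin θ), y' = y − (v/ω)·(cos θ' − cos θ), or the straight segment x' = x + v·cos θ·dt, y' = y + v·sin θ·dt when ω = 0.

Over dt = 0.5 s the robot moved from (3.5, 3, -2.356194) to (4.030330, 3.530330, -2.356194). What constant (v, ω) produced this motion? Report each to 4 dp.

Δθ = -2.356194 − -2.356194 = 0.000000
ω = Δθ/dt = 0.000000/0.5 = 0.0000
ω = 0 → v = (Δx·cos θ + Δy·sin θ)/dt = -1.5000

v = -1.5000, ω = 0.0000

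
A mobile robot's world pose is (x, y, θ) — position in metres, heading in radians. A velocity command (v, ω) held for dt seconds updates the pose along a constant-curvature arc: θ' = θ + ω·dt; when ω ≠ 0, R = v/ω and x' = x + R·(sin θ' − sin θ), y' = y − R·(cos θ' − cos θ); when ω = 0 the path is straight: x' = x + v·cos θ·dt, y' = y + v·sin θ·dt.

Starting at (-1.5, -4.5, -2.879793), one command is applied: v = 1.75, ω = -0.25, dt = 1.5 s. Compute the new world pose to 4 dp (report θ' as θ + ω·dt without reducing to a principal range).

(-4.1024, -4.6937, -3.2548)

θ' = -2.8798 + -0.25·1.5 = -3.2548
R = v/ω = 1.75/-0.25 = -7.0000
x' = -1.5 + -7.0000·(sin -3.2548 − sin -2.8798) = -4.1024
y' = -4.5 − -7.0000·(cos -3.2548 − cos -2.8798) = -4.6937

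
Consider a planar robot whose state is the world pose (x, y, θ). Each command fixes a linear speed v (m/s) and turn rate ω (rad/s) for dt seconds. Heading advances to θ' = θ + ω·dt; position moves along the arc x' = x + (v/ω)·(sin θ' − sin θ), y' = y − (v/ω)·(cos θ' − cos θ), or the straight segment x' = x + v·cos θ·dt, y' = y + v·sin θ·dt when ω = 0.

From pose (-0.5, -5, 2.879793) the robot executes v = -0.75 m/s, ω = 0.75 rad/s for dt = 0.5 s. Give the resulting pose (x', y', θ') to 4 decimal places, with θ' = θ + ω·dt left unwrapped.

(-0.1282, -5.0277, 3.2548)

θ' = 2.8798 + 0.75·0.5 = 3.2548
R = v/ω = -0.75/0.75 = -1.0000
x' = -0.5 + -1.0000·(sin 3.2548 − sin 2.8798) = -0.1282
y' = -5 − -1.0000·(cos 3.2548 − cos 2.8798) = -5.0277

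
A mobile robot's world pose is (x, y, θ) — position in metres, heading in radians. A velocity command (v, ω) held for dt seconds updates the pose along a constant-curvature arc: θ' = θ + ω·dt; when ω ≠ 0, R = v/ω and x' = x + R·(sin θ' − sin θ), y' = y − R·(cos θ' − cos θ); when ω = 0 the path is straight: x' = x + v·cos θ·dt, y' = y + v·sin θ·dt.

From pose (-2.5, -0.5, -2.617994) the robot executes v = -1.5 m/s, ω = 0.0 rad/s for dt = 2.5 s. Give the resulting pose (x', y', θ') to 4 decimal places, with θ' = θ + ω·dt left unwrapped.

θ' = -2.6180 + 0.0·2.5 = -2.6180
ω = 0 → straight: x' = -2.5 + -1.5·cos(-2.6180)·2.5 = 0.7476
y' = -0.5 + -1.5·sin(-2.6180)·2.5 = 1.3750

(0.7476, 1.3750, -2.6180)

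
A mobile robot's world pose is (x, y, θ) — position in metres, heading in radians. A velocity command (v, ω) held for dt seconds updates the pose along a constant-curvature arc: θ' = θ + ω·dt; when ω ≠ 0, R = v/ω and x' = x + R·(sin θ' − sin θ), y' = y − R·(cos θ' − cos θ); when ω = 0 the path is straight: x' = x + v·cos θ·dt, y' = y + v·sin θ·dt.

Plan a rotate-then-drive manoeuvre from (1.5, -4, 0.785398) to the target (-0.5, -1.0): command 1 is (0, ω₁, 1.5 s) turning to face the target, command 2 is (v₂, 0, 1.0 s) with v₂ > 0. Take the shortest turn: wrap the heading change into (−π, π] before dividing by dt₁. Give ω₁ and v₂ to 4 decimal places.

ω₁ = 0.9156, v₂ = 3.6056

heading to target = atan2(-1−-4, -0.5−1.5) = 2.1588
Δθ = wrap(2.1588 − 0.7854) = 1.3734; ω₁ = Δθ/dt₁ = 0.9156
distance = √((-0.5−1.5)² + (-1−-4)²) = 3.6056; v₂ = distance/dt₂ = 3.6056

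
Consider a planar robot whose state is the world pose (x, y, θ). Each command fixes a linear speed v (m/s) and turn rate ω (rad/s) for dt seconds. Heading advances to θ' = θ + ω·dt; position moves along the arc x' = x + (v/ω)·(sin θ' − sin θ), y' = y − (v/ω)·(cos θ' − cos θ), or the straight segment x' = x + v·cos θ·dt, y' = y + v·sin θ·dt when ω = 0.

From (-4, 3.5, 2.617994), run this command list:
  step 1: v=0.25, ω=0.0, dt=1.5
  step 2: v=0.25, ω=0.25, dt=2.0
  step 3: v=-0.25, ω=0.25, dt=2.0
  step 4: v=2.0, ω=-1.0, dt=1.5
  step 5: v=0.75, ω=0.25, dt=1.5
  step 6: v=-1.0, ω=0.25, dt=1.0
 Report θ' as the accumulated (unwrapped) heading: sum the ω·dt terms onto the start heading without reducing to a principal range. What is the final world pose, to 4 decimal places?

step 1: θ'=2.6180 (straight) → pose (-4.3248, 3.6875, 2.6180)
step 2: θ'=3.1180 (R=1.0000) → pose (-4.8012, 3.8212, 3.1180)
step 3: θ'=3.6180 (R=-1.0000) → pose (-4.3190, 3.9323, 3.6180)
step 4: θ'=2.1180 (R=-2.0000) → pose (-6.9441, 4.6690, 2.1180)
step 5: θ'=2.4930 (R=3.0000) → pose (-7.6939, 5.4989, 2.4930)
step 6: θ'=2.7430 (R=-4.0000) → pose (-6.8301, 5.0002, 2.7430)

(-6.8301, 5.0002, 2.7430)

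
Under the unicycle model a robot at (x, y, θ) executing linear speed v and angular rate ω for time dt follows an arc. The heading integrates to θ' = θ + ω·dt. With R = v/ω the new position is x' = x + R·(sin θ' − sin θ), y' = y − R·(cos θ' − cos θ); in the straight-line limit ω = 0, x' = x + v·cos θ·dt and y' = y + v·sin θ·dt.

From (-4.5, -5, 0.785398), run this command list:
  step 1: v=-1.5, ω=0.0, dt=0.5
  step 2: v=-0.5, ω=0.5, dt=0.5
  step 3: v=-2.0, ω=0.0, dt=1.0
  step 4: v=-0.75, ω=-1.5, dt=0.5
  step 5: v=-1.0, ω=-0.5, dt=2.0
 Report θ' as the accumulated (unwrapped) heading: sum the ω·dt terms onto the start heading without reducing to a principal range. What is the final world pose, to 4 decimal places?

step 1: θ'=0.7854 (straight) → pose (-5.0303, -5.5303, 0.7854)
step 2: θ'=1.0354 (R=-1.0000) → pose (-5.1833, -5.7273, 1.0354)
step 3: θ'=1.0354 (straight) → pose (-6.2037, -7.4474, 1.0354)
step 4: θ'=0.2854 (R=0.5000) → pose (-6.4929, -7.6721, 0.2854)
step 5: θ'=-0.7146 (R=2.0000) → pose (-8.3666, -7.2637, -0.7146)

(-8.3666, -7.2637, -0.7146)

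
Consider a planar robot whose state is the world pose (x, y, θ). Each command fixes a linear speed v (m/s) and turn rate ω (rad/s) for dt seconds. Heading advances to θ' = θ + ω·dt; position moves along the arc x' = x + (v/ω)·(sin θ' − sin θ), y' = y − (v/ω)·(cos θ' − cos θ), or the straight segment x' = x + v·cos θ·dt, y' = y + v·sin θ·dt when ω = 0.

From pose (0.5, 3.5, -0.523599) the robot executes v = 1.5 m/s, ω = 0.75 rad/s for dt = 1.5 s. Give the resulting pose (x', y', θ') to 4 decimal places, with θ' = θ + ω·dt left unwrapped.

θ' = -0.5236 + 0.75·1.5 = 0.6014
R = v/ω = 1.5/0.75 = 2.0000
x' = 0.5 + 2.0000·(sin 0.6014 − sin -0.5236) = 2.6316
y' = 3.5 − 2.0000·(cos 0.6014 − cos -0.5236) = 3.5830

(2.6316, 3.5830, 0.6014)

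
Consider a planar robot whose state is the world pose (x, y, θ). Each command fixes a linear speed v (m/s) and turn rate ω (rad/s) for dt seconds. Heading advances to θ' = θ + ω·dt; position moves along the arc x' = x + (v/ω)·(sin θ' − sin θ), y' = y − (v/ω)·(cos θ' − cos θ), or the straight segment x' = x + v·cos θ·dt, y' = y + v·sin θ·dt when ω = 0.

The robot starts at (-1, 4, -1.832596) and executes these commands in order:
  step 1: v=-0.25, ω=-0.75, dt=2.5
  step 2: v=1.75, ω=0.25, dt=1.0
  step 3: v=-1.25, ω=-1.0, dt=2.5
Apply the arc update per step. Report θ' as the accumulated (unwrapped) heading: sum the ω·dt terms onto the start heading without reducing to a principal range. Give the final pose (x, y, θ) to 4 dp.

step 1: θ'=-3.7076 (R=0.3333) → pose (-0.4993, 4.1951, -3.7076)
step 2: θ'=-3.4576 (R=7.0000) → pose (-2.0777, 4.9401, -3.4576)
step 3: θ'=-5.9576 (R=1.2500) → pose (-2.0663, 2.5677, -5.9576)

(-2.0663, 2.5677, -5.9576)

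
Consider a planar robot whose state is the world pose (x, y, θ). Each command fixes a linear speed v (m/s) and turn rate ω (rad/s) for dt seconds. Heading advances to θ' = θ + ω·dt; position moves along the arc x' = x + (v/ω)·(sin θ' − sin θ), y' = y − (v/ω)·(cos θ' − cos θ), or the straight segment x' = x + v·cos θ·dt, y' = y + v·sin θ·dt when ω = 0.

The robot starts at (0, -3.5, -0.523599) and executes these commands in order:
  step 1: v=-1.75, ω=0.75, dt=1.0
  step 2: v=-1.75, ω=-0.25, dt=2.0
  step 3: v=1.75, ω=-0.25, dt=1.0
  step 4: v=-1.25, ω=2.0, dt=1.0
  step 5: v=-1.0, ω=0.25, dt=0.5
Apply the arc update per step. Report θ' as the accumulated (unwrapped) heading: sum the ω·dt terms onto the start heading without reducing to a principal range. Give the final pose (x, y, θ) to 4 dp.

step 1: θ'=0.2264 (R=-2.3333) → pose (-1.6904, -3.2469, 0.2264)
step 2: θ'=-0.2736 (R=7.0000) → pose (-5.1531, -3.1652, -0.2736)
step 3: θ'=-0.5236 (R=-7.0000) → pose (-3.5445, -3.8427, -0.5236)
step 4: θ'=1.4764 (R=-0.6250) → pose (-4.4792, -4.3250, 1.4764)
step 5: θ'=1.6014 (R=-4.0000) → pose (-4.4952, -4.8244, 1.6014)

(-4.4952, -4.8244, 1.6014)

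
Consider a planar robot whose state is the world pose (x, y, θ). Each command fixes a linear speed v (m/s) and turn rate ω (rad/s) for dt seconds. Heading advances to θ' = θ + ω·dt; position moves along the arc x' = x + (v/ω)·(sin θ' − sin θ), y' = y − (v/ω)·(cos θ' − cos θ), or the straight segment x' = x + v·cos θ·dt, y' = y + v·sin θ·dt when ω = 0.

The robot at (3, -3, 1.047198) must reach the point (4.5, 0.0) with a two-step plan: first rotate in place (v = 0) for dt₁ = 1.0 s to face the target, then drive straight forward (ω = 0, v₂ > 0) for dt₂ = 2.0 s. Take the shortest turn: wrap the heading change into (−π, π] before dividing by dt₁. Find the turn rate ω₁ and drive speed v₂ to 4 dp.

heading to target = atan2(0−-3, 4.5−3) = 1.1071
Δθ = wrap(1.1071 − 1.0472) = 0.0600; ω₁ = Δθ/dt₁ = 0.0600
distance = √((4.5−3)² + (0−-3)²) = 3.3541; v₂ = distance/dt₂ = 1.6771

ω₁ = 0.0600, v₂ = 1.6771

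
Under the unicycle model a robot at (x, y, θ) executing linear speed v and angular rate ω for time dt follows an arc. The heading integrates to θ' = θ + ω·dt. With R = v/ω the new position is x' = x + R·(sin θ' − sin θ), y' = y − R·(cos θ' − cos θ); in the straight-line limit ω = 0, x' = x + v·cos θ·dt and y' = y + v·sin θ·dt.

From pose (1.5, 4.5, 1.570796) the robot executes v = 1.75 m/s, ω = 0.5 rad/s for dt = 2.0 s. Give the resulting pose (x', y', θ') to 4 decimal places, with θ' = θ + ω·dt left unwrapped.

θ' = 1.5708 + 0.5·2.0 = 2.5708
R = v/ω = 1.75/0.5 = 3.5000
x' = 1.5 + 3.5000·(sin 2.5708 − sin 1.5708) = -0.1089
y' = 4.5 − 3.5000·(cos 2.5708 − cos 1.5708) = 7.4451

(-0.1089, 7.4451, 2.5708)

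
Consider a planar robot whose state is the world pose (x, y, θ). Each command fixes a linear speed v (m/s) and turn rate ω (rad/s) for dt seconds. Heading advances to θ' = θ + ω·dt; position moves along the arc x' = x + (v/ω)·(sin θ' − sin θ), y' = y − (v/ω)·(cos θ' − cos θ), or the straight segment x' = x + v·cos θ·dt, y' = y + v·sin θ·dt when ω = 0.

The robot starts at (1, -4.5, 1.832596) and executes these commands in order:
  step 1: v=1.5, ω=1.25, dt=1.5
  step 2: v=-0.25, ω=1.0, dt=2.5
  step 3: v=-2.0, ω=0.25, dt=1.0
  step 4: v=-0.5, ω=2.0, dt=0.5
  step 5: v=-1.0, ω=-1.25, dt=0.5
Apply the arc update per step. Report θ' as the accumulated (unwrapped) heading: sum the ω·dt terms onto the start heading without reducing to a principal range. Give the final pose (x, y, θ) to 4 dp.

(-3.4176, -3.9590, 6.8326)

step 1: θ'=3.7076 (R=1.2000) → pose (-0.8026, -3.7977, 3.7076)
step 2: θ'=6.2076 (R=-0.2500) → pose (-0.9178, -3.3374, 6.2076)
step 3: θ'=6.4576 (R=-8.0000) → pose (-2.9102, -3.4359, 6.4576)
step 4: θ'=7.4576 (R=-0.2500) → pose (-3.0974, -3.5856, 7.4576)
step 5: θ'=6.8326 (R=0.8000) → pose (-3.4176, -3.9590, 6.8326)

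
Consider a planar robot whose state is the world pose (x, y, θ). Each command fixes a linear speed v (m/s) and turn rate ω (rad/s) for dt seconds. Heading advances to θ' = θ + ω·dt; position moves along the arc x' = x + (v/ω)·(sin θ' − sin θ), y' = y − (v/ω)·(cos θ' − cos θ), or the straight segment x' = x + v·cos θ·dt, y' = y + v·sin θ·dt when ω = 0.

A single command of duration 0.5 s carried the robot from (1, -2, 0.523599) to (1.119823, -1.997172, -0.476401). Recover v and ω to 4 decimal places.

v = 0.2500, ω = -2.0000

Δθ = -0.476401 − 0.523599 = -1.000000
ω = Δθ/dt = -1.000000/0.5 = -2.0000
R = Δx/(sin θ' − sin θ) = -0.1250
v = R·ω = -0.1250·-2.0000 = 0.2500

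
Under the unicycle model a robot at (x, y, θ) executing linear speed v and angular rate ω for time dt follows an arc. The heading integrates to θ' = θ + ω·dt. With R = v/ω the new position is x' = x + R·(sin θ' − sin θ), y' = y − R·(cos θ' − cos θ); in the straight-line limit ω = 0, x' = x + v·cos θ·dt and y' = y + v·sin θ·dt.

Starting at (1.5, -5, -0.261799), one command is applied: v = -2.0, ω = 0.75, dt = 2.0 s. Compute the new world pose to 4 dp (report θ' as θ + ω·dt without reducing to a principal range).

(-1.7107, -6.7051, 1.2382)

θ' = -0.2618 + 0.75·2.0 = 1.2382
R = v/ω = -2.0/0.75 = -2.6667
x' = 1.5 + -2.6667·(sin 1.2382 − sin -0.2618) = -1.7107
y' = -5 − -2.6667·(cos 1.2382 − cos -0.2618) = -6.7051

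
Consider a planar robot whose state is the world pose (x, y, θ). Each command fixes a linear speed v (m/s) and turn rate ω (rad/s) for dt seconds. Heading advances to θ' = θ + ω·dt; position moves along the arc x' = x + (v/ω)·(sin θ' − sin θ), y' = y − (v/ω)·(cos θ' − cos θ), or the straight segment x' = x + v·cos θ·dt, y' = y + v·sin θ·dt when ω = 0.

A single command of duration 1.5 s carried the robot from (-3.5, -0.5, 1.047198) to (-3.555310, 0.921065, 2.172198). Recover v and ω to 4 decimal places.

v = 1.0000, ω = 0.7500

Δθ = 2.172198 − 1.047198 = 1.125000
ω = Δθ/dt = 1.125000/1.5 = 0.7500
R = −Δy/(cos θ' − cos θ) = 1.3333
v = R·ω = 1.3333·0.7500 = 1.0000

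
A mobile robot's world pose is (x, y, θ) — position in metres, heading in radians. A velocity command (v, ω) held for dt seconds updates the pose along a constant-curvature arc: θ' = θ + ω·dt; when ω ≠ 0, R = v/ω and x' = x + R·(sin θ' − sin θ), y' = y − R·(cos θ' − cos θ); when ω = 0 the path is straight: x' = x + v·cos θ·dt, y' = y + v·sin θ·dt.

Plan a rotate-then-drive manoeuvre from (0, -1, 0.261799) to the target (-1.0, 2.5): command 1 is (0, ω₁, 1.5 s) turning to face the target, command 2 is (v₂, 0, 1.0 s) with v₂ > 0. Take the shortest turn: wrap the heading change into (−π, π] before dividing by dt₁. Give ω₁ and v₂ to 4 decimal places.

heading to target = atan2(2.5−-1, -1−0) = 1.8491
Δθ = wrap(1.8491 − 0.2618) = 1.5873; ω₁ = Δθ/dt₁ = 1.0582
distance = √((-1−0)² + (2.5−-1)²) = 3.6401; v₂ = distance/dt₂ = 3.6401

ω₁ = 1.0582, v₂ = 3.6401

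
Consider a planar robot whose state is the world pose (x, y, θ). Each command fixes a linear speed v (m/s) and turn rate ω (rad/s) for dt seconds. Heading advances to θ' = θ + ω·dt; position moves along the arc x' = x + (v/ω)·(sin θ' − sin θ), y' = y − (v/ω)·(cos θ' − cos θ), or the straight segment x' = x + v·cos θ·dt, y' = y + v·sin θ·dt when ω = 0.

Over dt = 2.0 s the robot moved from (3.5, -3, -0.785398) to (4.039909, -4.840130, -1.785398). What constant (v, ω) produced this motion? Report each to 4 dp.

v = 1.0000, ω = -0.5000

Δθ = -1.785398 − -0.785398 = -1.000000
ω = Δθ/dt = -1.000000/2.0 = -0.5000
R = −Δy/(cos θ' − cos θ) = -2.0000
v = R·ω = -2.0000·-0.5000 = 1.0000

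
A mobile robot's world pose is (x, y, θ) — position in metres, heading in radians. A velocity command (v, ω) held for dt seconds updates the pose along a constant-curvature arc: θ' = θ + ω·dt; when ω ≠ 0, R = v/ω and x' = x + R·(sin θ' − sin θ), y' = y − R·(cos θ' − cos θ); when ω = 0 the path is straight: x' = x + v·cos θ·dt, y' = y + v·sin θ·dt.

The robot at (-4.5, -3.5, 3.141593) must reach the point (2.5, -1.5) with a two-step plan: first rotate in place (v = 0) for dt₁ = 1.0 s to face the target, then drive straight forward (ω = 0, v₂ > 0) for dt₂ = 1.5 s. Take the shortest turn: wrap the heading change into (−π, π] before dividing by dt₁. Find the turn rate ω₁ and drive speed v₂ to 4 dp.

heading to target = atan2(-1.5−-3.5, 2.5−-4.5) = 0.2783
Δθ = wrap(0.2783 − 3.1416) = -2.8633; ω₁ = Δθ/dt₁ = -2.8633
distance = √((2.5−-4.5)² + (-1.5−-3.5)²) = 7.2801; v₂ = distance/dt₂ = 4.8534

ω₁ = -2.8633, v₂ = 4.8534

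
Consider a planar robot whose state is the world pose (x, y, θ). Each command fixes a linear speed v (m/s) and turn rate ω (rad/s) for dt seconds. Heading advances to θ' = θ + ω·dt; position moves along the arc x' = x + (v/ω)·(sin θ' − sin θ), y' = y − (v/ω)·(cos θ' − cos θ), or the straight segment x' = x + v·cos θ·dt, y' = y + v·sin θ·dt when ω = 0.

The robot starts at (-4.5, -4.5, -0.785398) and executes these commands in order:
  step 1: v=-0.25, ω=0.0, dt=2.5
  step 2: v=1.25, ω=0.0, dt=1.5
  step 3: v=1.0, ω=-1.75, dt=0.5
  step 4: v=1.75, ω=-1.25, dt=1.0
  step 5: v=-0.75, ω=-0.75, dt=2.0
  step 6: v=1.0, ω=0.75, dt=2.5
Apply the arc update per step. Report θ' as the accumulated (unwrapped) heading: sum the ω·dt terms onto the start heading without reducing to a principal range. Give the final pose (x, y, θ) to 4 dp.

step 1: θ'=-0.7854 (straight) → pose (-4.9419, -4.0581, -0.7854)
step 2: θ'=-0.7854 (straight) → pose (-3.6161, -5.3839, -0.7854)
step 3: θ'=-1.6604 (R=-0.5714) → pose (-3.4510, -5.8391, -1.6604)
step 4: θ'=-2.9104 (R=-1.4000) → pose (-4.5246, -7.0766, -2.9104)
step 5: θ'=-4.4104 (R=1.0000) → pose (-3.3407, -7.7525, -4.4104)
step 6: θ'=-2.5354 (R=1.3333) → pose (-5.3734, -7.0533, -2.5354)

(-5.3734, -7.0533, -2.5354)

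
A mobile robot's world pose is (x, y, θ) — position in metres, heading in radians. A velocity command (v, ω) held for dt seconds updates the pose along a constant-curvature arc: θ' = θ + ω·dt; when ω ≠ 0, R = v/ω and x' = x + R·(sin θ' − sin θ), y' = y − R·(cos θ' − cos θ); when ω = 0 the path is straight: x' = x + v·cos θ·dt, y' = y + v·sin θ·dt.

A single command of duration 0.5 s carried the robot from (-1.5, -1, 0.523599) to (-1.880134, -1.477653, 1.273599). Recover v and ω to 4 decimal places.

v = -1.2500, ω = 1.5000

Δθ = 1.273599 − 0.523599 = 0.750000
ω = Δθ/dt = 0.750000/0.5 = 1.5000
R = −Δy/(cos θ' − cos θ) = -0.8333
v = R·ω = -0.8333·1.5000 = -1.2500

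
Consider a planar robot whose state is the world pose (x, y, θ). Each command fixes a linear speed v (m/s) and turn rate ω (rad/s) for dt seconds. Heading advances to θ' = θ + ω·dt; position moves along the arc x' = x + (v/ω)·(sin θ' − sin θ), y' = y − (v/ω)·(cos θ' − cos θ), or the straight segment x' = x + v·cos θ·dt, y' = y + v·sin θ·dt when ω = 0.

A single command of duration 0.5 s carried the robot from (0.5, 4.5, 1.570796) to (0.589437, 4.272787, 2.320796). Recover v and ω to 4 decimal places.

Δθ = 2.320796 − 1.570796 = 0.750000
ω = Δθ/dt = 0.750000/0.5 = 1.5000
R = −Δy/(cos θ' − cos θ) = -0.3333
v = R·ω = -0.3333·1.5000 = -0.5000

v = -0.5000, ω = 1.5000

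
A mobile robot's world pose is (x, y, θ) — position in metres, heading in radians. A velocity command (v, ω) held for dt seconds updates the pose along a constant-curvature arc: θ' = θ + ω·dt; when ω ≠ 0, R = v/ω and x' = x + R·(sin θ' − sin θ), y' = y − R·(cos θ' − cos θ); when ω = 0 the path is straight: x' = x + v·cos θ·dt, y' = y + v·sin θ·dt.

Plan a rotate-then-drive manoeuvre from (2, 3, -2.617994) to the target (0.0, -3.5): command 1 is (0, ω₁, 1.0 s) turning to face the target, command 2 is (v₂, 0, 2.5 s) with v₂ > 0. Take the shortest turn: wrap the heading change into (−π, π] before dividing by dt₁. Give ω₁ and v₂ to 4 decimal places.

ω₁ = 0.7487, v₂ = 2.7203

heading to target = atan2(-3.5−3, 0−2) = -1.8693
Δθ = wrap(-1.8693 − -2.6180) = 0.7487; ω₁ = Δθ/dt₁ = 0.7487
distance = √((0−2)² + (-3.5−3)²) = 6.8007; v₂ = distance/dt₂ = 2.7203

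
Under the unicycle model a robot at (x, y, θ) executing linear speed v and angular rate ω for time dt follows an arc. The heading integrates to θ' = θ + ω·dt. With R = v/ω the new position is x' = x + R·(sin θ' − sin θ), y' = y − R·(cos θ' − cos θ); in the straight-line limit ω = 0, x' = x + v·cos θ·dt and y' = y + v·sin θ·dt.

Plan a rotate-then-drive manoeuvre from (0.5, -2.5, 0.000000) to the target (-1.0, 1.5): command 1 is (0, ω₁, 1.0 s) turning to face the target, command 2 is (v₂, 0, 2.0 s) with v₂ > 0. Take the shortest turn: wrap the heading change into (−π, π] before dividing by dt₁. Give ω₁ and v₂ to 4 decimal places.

ω₁ = 1.9296, v₂ = 2.1360

heading to target = atan2(1.5−-2.5, -1−0.5) = 1.9296
Δθ = wrap(1.9296 − 0.0000) = 1.9296; ω₁ = Δθ/dt₁ = 1.9296
distance = √((-1−0.5)² + (1.5−-2.5)²) = 4.2720; v₂ = distance/dt₂ = 2.1360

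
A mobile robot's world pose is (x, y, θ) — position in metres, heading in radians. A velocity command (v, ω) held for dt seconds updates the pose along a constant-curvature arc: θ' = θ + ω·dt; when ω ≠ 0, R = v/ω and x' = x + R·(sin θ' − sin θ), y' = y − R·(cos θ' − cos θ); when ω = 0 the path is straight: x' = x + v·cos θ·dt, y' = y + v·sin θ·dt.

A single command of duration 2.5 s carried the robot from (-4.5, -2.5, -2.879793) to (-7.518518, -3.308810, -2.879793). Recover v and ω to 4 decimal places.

v = 1.2500, ω = 0.0000

Δθ = -2.879793 − -2.879793 = 0.000000
ω = Δθ/dt = 0.000000/2.5 = 0.0000
ω = 0 → v = (Δx·cos θ + Δy·sin θ)/dt = 1.2500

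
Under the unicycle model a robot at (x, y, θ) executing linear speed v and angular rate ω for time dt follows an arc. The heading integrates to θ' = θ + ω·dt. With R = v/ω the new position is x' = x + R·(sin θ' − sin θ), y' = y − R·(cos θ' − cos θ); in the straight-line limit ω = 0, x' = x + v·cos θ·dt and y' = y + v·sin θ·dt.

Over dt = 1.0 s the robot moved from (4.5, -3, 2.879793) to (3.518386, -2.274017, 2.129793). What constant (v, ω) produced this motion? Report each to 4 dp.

v = 1.2500, ω = -0.7500

Δθ = 2.129793 − 2.879793 = -0.750000
ω = Δθ/dt = -0.750000/1.0 = -0.7500
R = Δx/(sin θ' − sin θ) = -1.6667
v = R·ω = -1.6667·-0.7500 = 1.2500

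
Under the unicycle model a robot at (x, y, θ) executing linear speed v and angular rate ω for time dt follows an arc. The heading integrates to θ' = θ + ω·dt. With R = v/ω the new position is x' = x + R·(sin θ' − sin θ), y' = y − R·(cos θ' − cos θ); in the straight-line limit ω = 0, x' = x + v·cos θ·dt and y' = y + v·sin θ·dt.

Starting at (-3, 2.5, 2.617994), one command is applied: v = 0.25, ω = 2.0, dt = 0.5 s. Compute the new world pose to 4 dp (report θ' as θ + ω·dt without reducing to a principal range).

(-3.1198, 2.5028, 3.6180)

θ' = 2.6180 + 2.0·0.5 = 3.6180
R = v/ω = 0.25/2.0 = 0.1250
x' = -3 + 0.1250·(sin 3.6180 − sin 2.6180) = -3.1198
y' = 2.5 − 0.1250·(cos 3.6180 − cos 2.6180) = 2.5028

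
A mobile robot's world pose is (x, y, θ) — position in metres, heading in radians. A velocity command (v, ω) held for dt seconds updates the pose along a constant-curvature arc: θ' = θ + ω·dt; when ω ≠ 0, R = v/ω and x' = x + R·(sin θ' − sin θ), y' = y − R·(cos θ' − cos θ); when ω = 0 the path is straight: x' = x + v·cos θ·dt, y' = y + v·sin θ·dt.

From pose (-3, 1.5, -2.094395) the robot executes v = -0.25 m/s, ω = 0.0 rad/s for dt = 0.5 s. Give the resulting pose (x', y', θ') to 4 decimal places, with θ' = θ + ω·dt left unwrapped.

(-2.9375, 1.6083, -2.0944)

θ' = -2.0944 + 0.0·0.5 = -2.0944
ω = 0 → straight: x' = -3 + -0.25·cos(-2.0944)·0.5 = -2.9375
y' = 1.5 + -0.25·sin(-2.0944)·0.5 = 1.6083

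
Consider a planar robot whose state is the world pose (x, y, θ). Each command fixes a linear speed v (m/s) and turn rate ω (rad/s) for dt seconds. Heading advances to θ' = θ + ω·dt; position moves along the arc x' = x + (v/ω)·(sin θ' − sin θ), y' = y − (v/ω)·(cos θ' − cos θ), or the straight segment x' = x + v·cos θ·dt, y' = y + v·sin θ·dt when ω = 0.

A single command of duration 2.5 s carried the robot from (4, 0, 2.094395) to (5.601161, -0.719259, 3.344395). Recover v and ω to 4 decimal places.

Δθ = 3.344395 − 2.094395 = 1.250000
ω = Δθ/dt = 1.250000/2.5 = 0.5000
R = Δx/(sin θ' − sin θ) = -1.5000
v = R·ω = -1.5000·0.5000 = -0.7500

v = -0.7500, ω = 0.5000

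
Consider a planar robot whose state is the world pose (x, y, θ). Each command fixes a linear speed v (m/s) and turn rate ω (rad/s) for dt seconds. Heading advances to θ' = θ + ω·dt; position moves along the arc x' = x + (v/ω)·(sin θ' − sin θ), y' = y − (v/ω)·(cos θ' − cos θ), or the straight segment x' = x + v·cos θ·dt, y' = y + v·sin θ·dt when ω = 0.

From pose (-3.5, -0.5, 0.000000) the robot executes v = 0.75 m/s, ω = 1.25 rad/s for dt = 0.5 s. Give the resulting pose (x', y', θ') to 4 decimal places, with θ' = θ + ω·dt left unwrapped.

(-3.1489, -0.3866, 0.6250)

θ' = 0.0000 + 1.25·0.5 = 0.6250
R = v/ω = 0.75/1.25 = 0.6000
x' = -3.5 + 0.6000·(sin 0.6250 − sin 0.0000) = -3.1489
y' = -0.5 − 0.6000·(cos 0.6250 − cos 0.0000) = -0.3866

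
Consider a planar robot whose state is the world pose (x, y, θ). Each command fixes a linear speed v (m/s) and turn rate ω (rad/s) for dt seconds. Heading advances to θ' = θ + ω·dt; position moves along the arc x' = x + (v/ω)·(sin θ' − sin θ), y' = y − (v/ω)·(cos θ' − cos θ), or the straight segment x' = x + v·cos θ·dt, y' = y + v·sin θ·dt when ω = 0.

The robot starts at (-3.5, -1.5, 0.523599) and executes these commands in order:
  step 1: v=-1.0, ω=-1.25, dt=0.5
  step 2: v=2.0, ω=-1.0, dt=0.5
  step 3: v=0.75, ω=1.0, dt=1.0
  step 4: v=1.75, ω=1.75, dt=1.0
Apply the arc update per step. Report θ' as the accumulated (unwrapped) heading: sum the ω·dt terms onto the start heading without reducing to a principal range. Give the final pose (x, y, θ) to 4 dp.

step 1: θ'=-0.1014 (R=0.8000) → pose (-3.9810, -1.6031, -0.1014)
step 2: θ'=-0.6014 (R=-2.0000) → pose (-3.0518, -1.9437, -0.6014)
step 3: θ'=0.3986 (R=0.7500) → pose (-2.3364, -2.0165, 0.3986)
step 4: θ'=2.1486 (R=1.0000) → pose (-1.8869, -0.5487, 2.1486)

(-1.8869, -0.5487, 2.1486)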